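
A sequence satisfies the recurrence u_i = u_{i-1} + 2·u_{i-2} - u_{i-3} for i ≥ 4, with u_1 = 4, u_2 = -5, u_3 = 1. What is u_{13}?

Compute successive terms:
u_4 = -13  u_5 = -6  u_6 = -33  u_7 = -32  u_8 = -92  u_9 = -123  u_{10} = -275  u_{11} = -429  u_{12} = -856  u_{13} = -1439.

-1439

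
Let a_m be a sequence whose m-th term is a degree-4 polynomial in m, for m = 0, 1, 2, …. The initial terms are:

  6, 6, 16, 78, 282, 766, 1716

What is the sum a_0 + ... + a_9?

1st diffs: 0, 10, 62, 204, 484, 950.
2nd diffs: 10, 52, 142, 280, 466.
3rd diffs: 42, 90, 138, 186.
4th diffs: 48, 48, 48 (constant).
So a_m = 2m^4 - 5m^3 + 6m^2 - 3m + 6.
Continuing: 3366, 5998, 9942.
Summing m = 0..9 (10 terms) gives 22176.

22176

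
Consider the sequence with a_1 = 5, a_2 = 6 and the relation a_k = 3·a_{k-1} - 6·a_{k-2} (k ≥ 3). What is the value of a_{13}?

23328

Compute successive terms:
a_3 = -12  a_4 = -72  a_5 = -144  …  a_{10} = -7776  a_{11} = -38880  a_{12} = -69984  a_{13} = 23328.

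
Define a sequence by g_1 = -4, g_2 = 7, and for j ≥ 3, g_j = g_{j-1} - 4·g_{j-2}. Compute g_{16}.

Applying the relation repeatedly:
g_3 = 23; g_4 = -5; g_5 = -97; …; g_{13} = 14207; g_{14} = -33005; g_{15} = -89833; g_{16} = 42187.

42187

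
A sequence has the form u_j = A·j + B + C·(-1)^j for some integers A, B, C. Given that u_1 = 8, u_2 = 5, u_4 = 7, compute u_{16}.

19

Plug in j = 1, 2, 4: A + B - C = 8; 2A + B + C = 5; 4A + B + C = 7.
Subtracting the first from the second: A + 2C = -3.
Subtracting the second from the third: 2A = 2.
Solving: C = -2, A = 1, then B = 5.
Therefore u_{16} = 16 + 5 + (-2)·1 = 19.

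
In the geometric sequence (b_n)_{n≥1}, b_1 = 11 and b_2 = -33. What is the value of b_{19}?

Common ratio r = -3.
b_n = 11·(-3)^(n-1).
b_{19} = 11·(-3)^18 = 4261625379.

4261625379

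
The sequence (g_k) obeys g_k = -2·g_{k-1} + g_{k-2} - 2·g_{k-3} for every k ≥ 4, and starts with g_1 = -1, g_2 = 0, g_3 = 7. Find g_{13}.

Applying the relation repeatedly:
g_4 = -12; g_5 = 31; g_6 = -88; g_7 = 231; g_8 = -612; g_9 = 1631; g_{10} = -4336; g_{11} = 11527; g_{12} = -30652; g_{13} = 81503.

81503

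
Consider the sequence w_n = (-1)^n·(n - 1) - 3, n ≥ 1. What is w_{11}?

-13

(-1)^11 = -1; n - 1 at n=11 is 10; so w_{11} = -13.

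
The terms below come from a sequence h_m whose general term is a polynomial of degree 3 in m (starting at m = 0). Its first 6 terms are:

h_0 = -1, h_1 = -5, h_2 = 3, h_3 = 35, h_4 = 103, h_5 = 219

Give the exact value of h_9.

1st diffs: -4, 8, 32, 68, 116.
2nd diffs: 12, 24, 36, 48.
3rd diffs: 12, 12, 12 (constant).
So h_m = 2m^3 - 6m - 1.
Evaluating at m = 9 gives h_9 = 1403.

1403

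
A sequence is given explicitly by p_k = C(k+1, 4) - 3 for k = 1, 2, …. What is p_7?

67

C(8, 4) = 70, so p_7 = 67.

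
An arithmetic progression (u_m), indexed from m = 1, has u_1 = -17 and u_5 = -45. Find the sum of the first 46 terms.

-8027

Common difference d = (-45 - (-17)) / (5 - 1) = -7.
u_m = -17 + (m - 1)·(-7).
u_{46} = -332; S = 46·(-17 + (-332))/2 = -8027.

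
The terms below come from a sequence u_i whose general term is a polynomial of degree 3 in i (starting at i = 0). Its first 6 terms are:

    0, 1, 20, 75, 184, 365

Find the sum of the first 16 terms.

1st diffs: 1, 19, 55, 109, 181.
2nd diffs: 18, 36, 54, 72.
3rd diffs: 18, 18, 18 (constant).
Newton forward-difference form: u_i = 1·C(i,1) + 18·C(i,2) + 18·C(i,3).
Continuing: …, 636, 1015, 1520, 2169, …, u_{15} = 10095.
Summing i = 0..15 (16 terms) gives 42960.

42960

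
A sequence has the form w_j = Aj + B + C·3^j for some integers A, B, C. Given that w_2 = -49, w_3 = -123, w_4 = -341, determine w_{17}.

-516560695

At j = 2, 3, 4: 2A + B + 9C = -49; 3A + B + 27C = -123; 4A + B + 81C = -341.
Subtracting the first from the second: A + 18C = -74.
Subtracting the second from the third: A + 54C = -218.
Solving: C = -4, A = -2, then B = -9.
Therefore w_{17} = -34 + (-9) + (-4)·129140163 = -516560695.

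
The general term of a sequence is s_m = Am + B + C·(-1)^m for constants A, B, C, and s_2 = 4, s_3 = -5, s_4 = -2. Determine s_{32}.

Plug in m = 2, 3, 4: 2A + B + C = 4; 3A + B - C = -5; 4A + B + C = -2.
Subtracting the first from the second: A - 2C = -9.
Subtracting the second from the third: A + 2C = 3.
Solving: C = 3, A = -3, then B = 7.
Hence s_{32} = -3·32 + 7 + 3·1 = -86.

-86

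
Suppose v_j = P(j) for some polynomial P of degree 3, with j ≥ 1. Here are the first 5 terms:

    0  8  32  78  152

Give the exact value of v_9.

848

1st diffs: 8, 24, 46, 74.
2nd diffs: 16, 22, 28.
3rd diffs: 6, 6 (constant).
Newton forward-difference form: v_j = 8·C(j-1,1) + 16·C(j-1,2) + 6·C(j-1,3).
At j = 9: j-1 = 8, so v_9 = 64 + 448 + 336 = 848.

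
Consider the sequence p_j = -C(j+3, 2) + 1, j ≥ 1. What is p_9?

C(12, 2) = 66, so p_9 = -65.

-65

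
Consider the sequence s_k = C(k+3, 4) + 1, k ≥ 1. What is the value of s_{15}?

3061

C(18, 4) = 3060, so s_{15} = 3061.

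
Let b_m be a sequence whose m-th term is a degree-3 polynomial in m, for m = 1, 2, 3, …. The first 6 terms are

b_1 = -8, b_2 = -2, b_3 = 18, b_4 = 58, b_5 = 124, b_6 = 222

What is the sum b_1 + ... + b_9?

2076

1st diffs: 6, 20, 40, 66, 98.
2nd diffs: 14, 20, 26, 32.
3rd diffs: 6, 6, 6 (constant).
So b_m = m^3 + m^2 - 4m - 6.
Continuing: 358, 538, 768.
Summing m = 1..9 (9 terms) gives 2076.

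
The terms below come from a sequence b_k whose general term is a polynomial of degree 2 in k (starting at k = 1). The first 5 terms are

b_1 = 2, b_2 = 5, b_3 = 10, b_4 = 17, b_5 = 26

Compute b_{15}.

226

1st diffs: 3, 5, 7, 9.
2nd diffs: 2, 2, 2 (constant).
Newton forward-difference form: b_k = 2 + 3·C(k-1,1) + 2·C(k-1,2).
At k = 15: k-1 = 14, so b_{15} = 2 + 42 + 182 = 226.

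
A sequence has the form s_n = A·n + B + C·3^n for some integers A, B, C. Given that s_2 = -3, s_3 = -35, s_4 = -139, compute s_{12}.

-1062827

The three given values yield: 2A + B + 9C = -3; 3A + B + 27C = -35; 4A + B + 81C = -139.
Subtracting the first from the second: A + 18C = -32.
Subtracting the second from the third: A + 54C = -104.
Solving: C = -2, A = 4, then B = 7.
So s_n = 4·n + 7 + (-2)·3^n; at n=12 this is -1062827.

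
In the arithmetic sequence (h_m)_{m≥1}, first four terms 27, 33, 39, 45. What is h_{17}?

Common difference d = 6.
h_m = 27 + (m - 1)·6.
h_{17} = 27 + 16·6 = 123.

123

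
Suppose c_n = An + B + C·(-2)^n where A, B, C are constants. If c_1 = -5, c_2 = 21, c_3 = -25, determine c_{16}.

Plug in n = 1, 2, 3: A + B - 2C = -5; 2A + B + 4C = 21; 3A + B - 8C = -25.
Subtracting the first from the second: A + 6C = 26.
Subtracting the second from the third: A - 12C = -46.
Solving: C = 4, A = 2, then B = 1.
Hence c_{16} = 2·16 + 1 + 4·65536 = 262177.

262177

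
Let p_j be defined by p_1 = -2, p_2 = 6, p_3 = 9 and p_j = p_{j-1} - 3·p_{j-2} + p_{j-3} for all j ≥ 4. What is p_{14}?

Compute successive terms:
p_4 = -11  p_5 = -32  p_6 = 10  …  p_{11} = 513  p_{12} = 1009  p_{13} = -776  p_{14} = -3290.

-3290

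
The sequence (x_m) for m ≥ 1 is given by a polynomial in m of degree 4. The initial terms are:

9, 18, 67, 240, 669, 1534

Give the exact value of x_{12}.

1st diffs: 9, 49, 173, 429, 865.
2nd diffs: 40, 124, 256, 436.
3rd diffs: 84, 132, 180.
4th diffs: 48, 48 (constant).
Newton forward-difference form: x_m = 9 + 9·C(m-1,1) + 40·C(m-1,2) + 84·C(m-1,3) + 48·C(m-1,4).
At m = 12: m-1 = 11, so x_{12} = 9 + 99 + 2200 + 13860 + 15840 = 32008.

32008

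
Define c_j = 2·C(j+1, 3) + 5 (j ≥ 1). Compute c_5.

45

C(6, 3) = 20, so c_5 = 45.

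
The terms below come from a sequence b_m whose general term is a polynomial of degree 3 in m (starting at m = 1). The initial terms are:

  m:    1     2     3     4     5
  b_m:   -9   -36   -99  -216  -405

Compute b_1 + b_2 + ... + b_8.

-4104

1st diffs: -27, -63, -117, -189.
2nd diffs: -36, -54, -72.
3rd diffs: -18, -18 (constant).
So b_m = -3m^3 - 6m.
Continuing: -684, -1071, -1584.
Summing m = 1..8 (8 terms) gives -4104.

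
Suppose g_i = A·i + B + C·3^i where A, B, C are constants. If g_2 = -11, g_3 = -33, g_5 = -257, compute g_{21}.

Write the equations: 2A + B + 9C = -11; 3A + B + 27C = -33; 5A + B + 243C = -257.
Subtracting the first from the second: A + 18C = -22.
Subtracting the second from the third: 2A + 216C = -224.
Solving: C = -1, A = -4, then B = 6.
So g_i = -4·i + 6 + (-1)·3^i; at i=21 this is -10460353281.

-10460353281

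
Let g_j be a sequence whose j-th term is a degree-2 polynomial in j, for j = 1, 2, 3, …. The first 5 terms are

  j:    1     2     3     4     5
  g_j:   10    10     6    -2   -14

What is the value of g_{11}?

-170

1st diffs: 0, -4, -8, -12.
2nd diffs: -4, -4, -4 (constant).
So g_j = -2j^2 + 6j + 6.
Evaluating at j = 11 gives g_{11} = -170.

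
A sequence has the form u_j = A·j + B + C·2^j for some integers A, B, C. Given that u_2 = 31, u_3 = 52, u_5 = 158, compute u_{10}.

Plug in j = 2, 3, 5: 2A + B + 4C = 31; 3A + B + 8C = 52; 5A + B + 32C = 158.
Subtracting the first from the second: A + 4C = 21.
Subtracting the second from the third: 2A + 24C = 106.
Solving: C = 4, A = 5, then B = 5.
So u_j = 5·j + 5 + 4·2^j; at j=10 this is 4151.

4151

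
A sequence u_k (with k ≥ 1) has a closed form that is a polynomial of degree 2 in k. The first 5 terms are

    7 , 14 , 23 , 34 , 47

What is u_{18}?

398

1st diffs: 7, 9, 11, 13.
2nd diffs: 2, 2, 2 (constant).
Newton forward-difference form: u_k = 7 + 7·C(k-1,1) + 2·C(k-1,2).
At k = 18: k-1 = 17, so u_{18} = 7 + 119 + 272 = 398.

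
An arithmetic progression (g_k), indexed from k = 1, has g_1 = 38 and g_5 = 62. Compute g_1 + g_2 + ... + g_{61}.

13298

Common difference d = (62 - 38) / (5 - 1) = 6.
g_k = 38 + (k - 1)·6.
g_{61} = 398; S = 61·(38 + 398)/2 = 13298.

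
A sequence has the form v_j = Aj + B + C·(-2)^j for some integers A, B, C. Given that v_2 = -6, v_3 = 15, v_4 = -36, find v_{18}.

Plug in j = 2, 3, 4: 2A + B + 4C = -6; 3A + B - 8C = 15; 4A + B + 16C = -36.
Subtracting the first from the second: A - 12C = 21.
Subtracting the second from the third: A + 24C = -51.
Solving: C = -2, A = -3, then B = 8.
So v_j = -3·j + 8 + (-2)·(-2)^j; at j=18 this is -524334.

-524334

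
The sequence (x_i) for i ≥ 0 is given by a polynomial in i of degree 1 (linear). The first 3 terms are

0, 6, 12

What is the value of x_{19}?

1st diffs: 6, 6 (constant).
So x_i = 6i.
Evaluating at i = 19 gives x_{19} = 114.

114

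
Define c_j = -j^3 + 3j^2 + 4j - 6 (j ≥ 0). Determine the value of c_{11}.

c_{11} = -1·11^3 + 3·11^2 + 4·11 - 6 = -930.

-930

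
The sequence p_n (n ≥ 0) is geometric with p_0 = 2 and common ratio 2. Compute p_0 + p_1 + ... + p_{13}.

32766

p_n = 2·2^(n-0).
S = 2·(2^14 - 1)/(2 - 1) = 2·(16384 - 1)/(1) = 32766.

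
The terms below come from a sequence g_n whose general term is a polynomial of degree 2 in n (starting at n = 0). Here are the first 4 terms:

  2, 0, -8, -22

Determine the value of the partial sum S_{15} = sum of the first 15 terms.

-2910

1st diffs: -2, -8, -14.
2nd diffs: -6, -6 (constant).
So g_n = -3n^2 + n + 2.
Continuing: …, -42, -68, -100, -138, …, g_{14} = -572.
Summing n = 0..14 (15 terms) gives -2910.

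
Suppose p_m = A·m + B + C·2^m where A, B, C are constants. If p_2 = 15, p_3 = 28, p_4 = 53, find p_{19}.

1572884

Plug in m = 2, 3, 4: 2A + B + 4C = 15; 3A + B + 8C = 28; 4A + B + 16C = 53.
Subtracting the first from the second: A + 4C = 13.
Subtracting the second from the third: A + 8C = 25.
Solving: C = 3, A = 1, then B = 1.
Hence p_{19} = 1·19 + 1 + 3·524288 = 1572884.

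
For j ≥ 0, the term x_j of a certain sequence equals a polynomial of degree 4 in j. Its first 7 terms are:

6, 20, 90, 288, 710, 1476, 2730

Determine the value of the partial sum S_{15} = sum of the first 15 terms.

1st diffs: 14, 70, 198, 422, 766, 1254.
2nd diffs: 56, 128, 224, 344, 488.
3rd diffs: 72, 96, 120, 144.
4th diffs: 24, 24, 24 (constant).
Newton forward-difference form: x_j = 6 + 14·C(j,1) + 56·C(j,2) + 72·C(j,3) + 24·C(j,4).
Continuing: …, 4640, 7398, 11220, 16346, …, x_{14} = 55530.
Summing j = 0..14 (15 terms) gives 197392.

197392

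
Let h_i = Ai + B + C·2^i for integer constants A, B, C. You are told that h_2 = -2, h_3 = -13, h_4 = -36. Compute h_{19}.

-1572837

At i = 2, 3, 4: 2A + B + 4C = -2; 3A + B + 8C = -13; 4A + B + 16C = -36.
Subtracting the first from the second: A + 4C = -11.
Subtracting the second from the third: A + 8C = -23.
Solving: C = -3, A = 1, then B = 8.
So h_i = 1·i + 8 + (-3)·2^i; at i=19 this is -1572837.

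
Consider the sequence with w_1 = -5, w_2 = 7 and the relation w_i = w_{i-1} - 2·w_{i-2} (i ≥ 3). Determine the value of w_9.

w_3 = 17; w_4 = 3; w_5 = -31; w_6 = -37; w_7 = 25; w_8 = 99; w_9 = 49.

49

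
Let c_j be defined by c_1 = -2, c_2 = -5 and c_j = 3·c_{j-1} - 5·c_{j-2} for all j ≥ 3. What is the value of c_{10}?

Compute successive terms:
c_3 = -5, c_4 = 10, c_5 = 55, c_6 = 115, c_7 = 70, c_8 = -365, c_9 = -1445, c_{10} = -2510.

-2510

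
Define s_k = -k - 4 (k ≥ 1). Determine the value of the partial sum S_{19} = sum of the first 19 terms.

Over k = 1..19: Σk = 190.
Total = (-1)·190 + (-4)·19 = -266.

-266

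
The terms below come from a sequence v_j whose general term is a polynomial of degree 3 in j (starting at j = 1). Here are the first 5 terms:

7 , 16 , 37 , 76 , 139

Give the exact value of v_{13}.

2227

1st diffs: 9, 21, 39, 63.
2nd diffs: 12, 18, 24.
3rd diffs: 6, 6 (constant).
Newton forward-difference form: v_j = 7 + 9·C(j-1,1) + 12·C(j-1,2) + 6·C(j-1,3).
At j = 13: j-1 = 12, so v_{13} = 7 + 108 + 792 + 1320 = 2227.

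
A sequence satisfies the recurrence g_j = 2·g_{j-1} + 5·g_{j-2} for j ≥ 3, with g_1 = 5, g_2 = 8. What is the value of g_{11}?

742481

Iterate the recurrence:
g_3 = 41;  g_4 = 122;  g_5 = 449;  g_6 = 1508;  g_7 = 5261;  g_8 = 18062;  g_9 = 62429;  g_{10} = 215168;  g_{11} = 742481.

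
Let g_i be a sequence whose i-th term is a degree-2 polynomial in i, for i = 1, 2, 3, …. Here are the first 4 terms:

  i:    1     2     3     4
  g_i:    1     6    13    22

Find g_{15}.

1st diffs: 5, 7, 9.
2nd diffs: 2, 2 (constant).
So g_i = i^2 + 2i - 2.
Evaluating at i = 15 gives g_{15} = 253.

253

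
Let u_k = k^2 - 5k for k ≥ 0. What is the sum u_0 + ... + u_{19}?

Over k = 0..19: Σk = 190, Σk² = 2470.
Total = (1)·2470 + (-5)·190 = 1520.

1520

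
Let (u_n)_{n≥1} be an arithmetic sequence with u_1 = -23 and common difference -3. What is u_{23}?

-89

u_n = -23 + (n - 1)·(-3).
u_{23} = -23 + 22·(-3) = -89.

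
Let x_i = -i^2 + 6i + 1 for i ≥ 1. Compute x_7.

x_7 = -1·7^2 + 6·7 + 1 = -6.

-6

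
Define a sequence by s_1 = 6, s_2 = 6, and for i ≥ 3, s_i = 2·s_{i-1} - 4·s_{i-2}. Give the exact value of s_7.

Compute successive terms:
s_3 = -12, s_4 = -48, s_5 = -48, s_6 = 96, s_7 = 384.

384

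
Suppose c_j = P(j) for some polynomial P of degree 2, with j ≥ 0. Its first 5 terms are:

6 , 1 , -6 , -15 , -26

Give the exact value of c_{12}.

1st diffs: -5, -7, -9, -11.
2nd diffs: -2, -2, -2 (constant).
Newton forward-difference form: c_j = 6 + (-5)·C(j,1) + (-2)·C(j,2).
At j = 12: j = 12, so c_{12} = 6 - 60 - 132 = -186.

-186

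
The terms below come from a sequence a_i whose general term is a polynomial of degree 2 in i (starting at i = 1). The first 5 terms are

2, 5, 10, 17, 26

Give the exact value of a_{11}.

122

1st diffs: 3, 5, 7, 9.
2nd diffs: 2, 2, 2 (constant).
Newton forward-difference form: a_i = 2 + 3·C(i-1,1) + 2·C(i-1,2).
At i = 11: i-1 = 10, so a_{11} = 2 + 30 + 90 = 122.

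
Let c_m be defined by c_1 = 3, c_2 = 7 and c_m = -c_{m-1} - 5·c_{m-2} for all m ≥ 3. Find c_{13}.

Compute successive terms:
c_3 = -22;  c_4 = -13;  c_5 = 123;  …;  c_{10} = -6173;  c_{11} = -3517;  c_{12} = 34382;  c_{13} = -16797.

-16797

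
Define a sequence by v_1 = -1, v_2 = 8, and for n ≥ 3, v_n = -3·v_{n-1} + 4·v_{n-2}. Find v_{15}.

-483183820

Iterate the recurrence:
v_3 = -28, v_4 = 116, v_5 = -460, …, v_{12} = 7549748, v_{13} = -30198988, v_{14} = 120795956, v_{15} = -483183820.
(Characteristic roots are 1 and -4.)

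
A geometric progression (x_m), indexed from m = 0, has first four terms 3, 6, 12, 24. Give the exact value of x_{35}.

103079215104

Common ratio r = 2.
x_m = 3·2^(m-0).
x_{35} = 3·2^35 = 103079215104.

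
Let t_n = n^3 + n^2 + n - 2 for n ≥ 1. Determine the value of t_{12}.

t_{12} = 1·12^3 + 1·12^2 + 1·12 - 2 = 1882.

1882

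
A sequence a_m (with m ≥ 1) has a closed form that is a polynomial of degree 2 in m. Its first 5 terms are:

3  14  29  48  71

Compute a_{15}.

1st diffs: 11, 15, 19, 23.
2nd diffs: 4, 4, 4 (constant).
Newton forward-difference form: a_m = 3 + 11·C(m-1,1) + 4·C(m-1,2).
At m = 15: m-1 = 14, so a_{15} = 3 + 154 + 364 = 521.

521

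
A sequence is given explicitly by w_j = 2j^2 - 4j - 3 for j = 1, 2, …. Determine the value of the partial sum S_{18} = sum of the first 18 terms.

Over j = 1..18: Σj = 171, Σj² = 2109.
Total = (2)·2109 + (-4)·171 + (-3)·18 = 3480.

3480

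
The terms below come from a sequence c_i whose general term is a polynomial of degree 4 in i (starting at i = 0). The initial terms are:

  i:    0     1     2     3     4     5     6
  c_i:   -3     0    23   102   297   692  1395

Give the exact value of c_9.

6792

1st diffs: 3, 23, 79, 195, 395, 703.
2nd diffs: 20, 56, 116, 200, 308.
3rd diffs: 36, 60, 84, 108.
4th diffs: 24, 24, 24 (constant).
Newton forward-difference form: c_i = -3 + 3·C(i,1) + 20·C(i,2) + 36·C(i,3) + 24·C(i,4).
At i = 9: i = 9, so c_9 = -3 + 27 + 720 + 3024 + 3024 = 6792.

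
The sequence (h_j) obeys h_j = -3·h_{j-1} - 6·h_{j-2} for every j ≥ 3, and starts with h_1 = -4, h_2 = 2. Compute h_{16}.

-48114

Applying the relation repeatedly:
h_3 = 18  h_4 = -66  h_5 = 90  …  h_{13} = -86022  h_{14} = 500094  h_{15} = -984150  h_{16} = -48114.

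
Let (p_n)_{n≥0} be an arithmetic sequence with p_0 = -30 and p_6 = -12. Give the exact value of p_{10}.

Common difference d = (-12 - (-30)) / (6 - 0) = 3.
p_n = -30 + (n - 0)·3.
p_{10} = -30 + 10·3 = 0.

0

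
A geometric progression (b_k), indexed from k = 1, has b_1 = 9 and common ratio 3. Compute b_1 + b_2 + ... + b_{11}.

797157

b_k = 9·3^(k-1).
S = 9·(3^11 - 1)/(3 - 1) = 9·(177147 - 1)/(2) = 797157.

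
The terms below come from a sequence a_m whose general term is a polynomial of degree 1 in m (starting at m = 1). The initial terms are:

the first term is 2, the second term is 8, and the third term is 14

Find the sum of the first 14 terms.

1st diffs: 6, 6 (constant).
So a_m = 6m - 4.
Continuing: …, 20, 26, 32, 38, …, a_{14} = 80.
Summing m = 1..14 (14 terms) gives 574.

574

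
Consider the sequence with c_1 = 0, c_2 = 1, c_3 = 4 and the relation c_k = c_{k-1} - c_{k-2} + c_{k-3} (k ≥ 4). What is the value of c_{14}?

Step forward from the initial values:
c_4 = 3; c_5 = 0; c_6 = 1; …; c_{11} = 4; c_{12} = 3; c_{13} = 0; c_{14} = 1.

1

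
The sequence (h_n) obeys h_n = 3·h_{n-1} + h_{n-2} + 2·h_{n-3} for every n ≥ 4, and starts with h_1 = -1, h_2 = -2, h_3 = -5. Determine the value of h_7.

Compute successive terms:
h_4 = -19  h_5 = -66  h_6 = -227  h_7 = -785.

-785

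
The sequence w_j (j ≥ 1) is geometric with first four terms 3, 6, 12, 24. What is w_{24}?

Common ratio r = 2.
w_j = 3·2^(j-1).
w_{24} = 3·2^23 = 25165824.

25165824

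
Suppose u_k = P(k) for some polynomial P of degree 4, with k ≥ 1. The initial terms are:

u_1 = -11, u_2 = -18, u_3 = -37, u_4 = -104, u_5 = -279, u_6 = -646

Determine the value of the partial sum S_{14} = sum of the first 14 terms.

-89243

1st diffs: -7, -19, -67, -175, -367.
2nd diffs: -12, -48, -108, -192.
3rd diffs: -36, -60, -84.
4th diffs: -24, -24 (constant).
So u_k = -k^4 + 4k^3 - 5k^2 - 5k - 4.
Continuing: …, -1313, -2412, -4099, -6554, …, u_{14} = -28494.
Summing k = 1..14 (14 terms) gives -89243.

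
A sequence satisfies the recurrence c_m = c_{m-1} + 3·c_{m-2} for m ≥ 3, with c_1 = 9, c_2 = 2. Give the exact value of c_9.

Applying the relation repeatedly:
c_3 = 29  c_4 = 35  c_5 = 122  c_6 = 227  c_7 = 593  c_8 = 1274  c_9 = 3053.

3053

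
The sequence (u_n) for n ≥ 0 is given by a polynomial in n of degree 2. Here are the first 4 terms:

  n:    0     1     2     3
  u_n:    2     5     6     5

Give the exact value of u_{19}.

1st diffs: 3, 1, -1.
2nd diffs: -2, -2 (constant).
Newton forward-difference form: u_n = 2 + 3·C(n,1) + (-2)·C(n,2).
At n = 19: n = 19, so u_{19} = 2 + 57 - 342 = -283.

-283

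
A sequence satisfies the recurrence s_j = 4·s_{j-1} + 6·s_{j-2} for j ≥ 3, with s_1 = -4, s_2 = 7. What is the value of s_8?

Step forward from the initial values:
s_3 = 4;  s_4 = 58;  s_5 = 256;  s_6 = 1372;  s_7 = 7024;  s_8 = 36328.

36328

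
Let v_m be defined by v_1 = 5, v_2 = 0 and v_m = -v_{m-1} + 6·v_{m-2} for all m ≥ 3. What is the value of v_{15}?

Step forward from the initial values:
v_3 = 30  v_4 = -30  v_5 = 210  …  v_{12} = -348150  v_{13} = 1075170  v_{14} = -3164070  v_{15} = 9615090.
(Characteristic roots are 2 and -3.)

9615090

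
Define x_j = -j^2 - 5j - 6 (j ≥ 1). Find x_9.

-132

x_9 = -1·9^2 - 5·9 - 6 = -132.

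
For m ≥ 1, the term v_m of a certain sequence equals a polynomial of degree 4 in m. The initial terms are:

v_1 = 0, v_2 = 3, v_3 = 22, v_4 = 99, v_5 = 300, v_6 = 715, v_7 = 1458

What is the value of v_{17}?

69168

1st diffs: 3, 19, 77, 201, 415, 743.
2nd diffs: 16, 58, 124, 214, 328.
3rd diffs: 42, 66, 90, 114.
4th diffs: 24, 24, 24 (constant).
Newton forward-difference form: v_m = 3·C(m-1,1) + 16·C(m-1,2) + 42·C(m-1,3) + 24·C(m-1,4).
At m = 17: m-1 = 16, so v_{17} = 48 + 1920 + 23520 + 43680 = 69168.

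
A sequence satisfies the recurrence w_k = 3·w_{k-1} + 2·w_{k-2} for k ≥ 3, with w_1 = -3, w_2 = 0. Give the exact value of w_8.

Step forward from the initial values:
w_3 = -6; w_4 = -18; w_5 = -66; w_6 = -234; w_7 = -834; w_8 = -2970.

-2970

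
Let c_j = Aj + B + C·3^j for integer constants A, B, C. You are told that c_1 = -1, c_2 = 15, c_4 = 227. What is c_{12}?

1594291

Plug in j = 1, 2, 4: A + B + 3C = -1; 2A + B + 9C = 15; 4A + B + 81C = 227.
Subtracting the first from the second: A + 6C = 16.
Subtracting the second from the third: 2A + 72C = 212.
Solving: C = 3, A = -2, then B = -8.
So c_j = -2·j + (-8) + 3·3^j; at j=12 this is 1594291.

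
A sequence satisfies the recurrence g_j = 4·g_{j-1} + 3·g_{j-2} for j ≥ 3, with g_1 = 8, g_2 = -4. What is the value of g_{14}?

Compute successive terms:
g_3 = 8  g_4 = 20  g_5 = 104  …  g_{11} = 1032008  g_{12} = 4794452  g_{13} = 22273832  g_{14} = 103478684.

103478684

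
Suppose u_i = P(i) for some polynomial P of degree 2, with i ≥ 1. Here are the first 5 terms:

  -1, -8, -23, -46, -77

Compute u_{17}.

-1073

1st diffs: -7, -15, -23, -31.
2nd diffs: -8, -8, -8 (constant).
Newton forward-difference form: u_i = -1 + (-7)·C(i-1,1) + (-8)·C(i-1,2).
At i = 17: i-1 = 16, so u_{17} = -1 - 112 - 960 = -1073.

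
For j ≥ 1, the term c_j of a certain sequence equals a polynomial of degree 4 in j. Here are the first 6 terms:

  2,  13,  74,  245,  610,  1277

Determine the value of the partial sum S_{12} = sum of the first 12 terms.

1st diffs: 11, 61, 171, 365, 667.
2nd diffs: 50, 110, 194, 302.
3rd diffs: 60, 84, 108.
4th diffs: 24, 24 (constant).
Newton forward-difference form: c_j = 2 + 11·C(j-1,1) + 50·C(j-1,2) + 60·C(j-1,3) + 24·C(j-1,4).
Continuing: …, 2378, 4069, 6530, 9965, …, c_{12} = 20693.
Summing j = 1..12 (12 terms) gives 60458.

60458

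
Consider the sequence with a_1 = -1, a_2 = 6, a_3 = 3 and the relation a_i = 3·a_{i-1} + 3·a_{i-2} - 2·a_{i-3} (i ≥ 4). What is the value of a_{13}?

2927189

Applying the relation repeatedly:
a_4 = 29  a_5 = 84  a_6 = 333  a_7 = 1193  a_8 = 4410  a_9 = 16143  a_{10} = 59273  a_{11} = 217428  a_{12} = 797817  a_{13} = 2927189.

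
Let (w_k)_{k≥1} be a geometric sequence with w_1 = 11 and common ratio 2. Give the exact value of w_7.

w_k = 11·2^(k-1).
w_7 = 11·2^6 = 704.

704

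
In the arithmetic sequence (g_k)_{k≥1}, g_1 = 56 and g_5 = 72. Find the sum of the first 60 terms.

Common difference d = (72 - 56) / (5 - 1) = 4.
g_k = 56 + (k - 1)·4.
g_{60} = 292; S = 60·(56 + 292)/2 = 10440.

10440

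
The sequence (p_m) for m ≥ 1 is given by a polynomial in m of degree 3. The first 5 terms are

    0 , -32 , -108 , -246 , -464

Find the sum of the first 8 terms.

-4620

1st diffs: -32, -76, -138, -218.
2nd diffs: -44, -62, -80.
3rd diffs: -18, -18 (constant).
So p_m = -3m^3 - 4m^2 + m + 6.
Continuing: -780, -1212, -1778.
Summing m = 1..8 (8 terms) gives -4620.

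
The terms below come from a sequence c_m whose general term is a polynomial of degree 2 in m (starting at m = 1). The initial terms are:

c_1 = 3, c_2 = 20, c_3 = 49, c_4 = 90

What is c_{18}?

1924

1st diffs: 17, 29, 41.
2nd diffs: 12, 12 (constant).
Newton forward-difference form: c_m = 3 + 17·C(m-1,1) + 12·C(m-1,2).
At m = 18: m-1 = 17, so c_{18} = 3 + 289 + 1632 = 1924.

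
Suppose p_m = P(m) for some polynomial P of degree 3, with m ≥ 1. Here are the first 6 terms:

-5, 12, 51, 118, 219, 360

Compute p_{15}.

1st diffs: 17, 39, 67, 101, 141.
2nd diffs: 22, 28, 34, 40.
3rd diffs: 6, 6, 6 (constant).
So p_m = m^3 + 5m^2 - 5m - 6.
Evaluating at m = 15 gives p_{15} = 4419.

4419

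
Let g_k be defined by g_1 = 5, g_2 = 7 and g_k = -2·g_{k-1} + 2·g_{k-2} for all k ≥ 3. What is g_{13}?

-166720

g_3 = -4;  g_4 = 22;  g_5 = -52;  …;  g_{10} = 8176;  g_{11} = -22336;  g_{12} = 61024;  g_{13} = -166720.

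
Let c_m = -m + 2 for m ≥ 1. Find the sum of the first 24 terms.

Over m = 1..24: Σm = 300.
Total = (-1)·300 + (2)·24 = -252.

-252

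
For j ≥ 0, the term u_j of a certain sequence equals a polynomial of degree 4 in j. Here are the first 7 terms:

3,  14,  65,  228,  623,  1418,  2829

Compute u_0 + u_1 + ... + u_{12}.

125593

1st diffs: 11, 51, 163, 395, 795, 1411.
2nd diffs: 40, 112, 232, 400, 616.
3rd diffs: 72, 120, 168, 216.
4th diffs: 48, 48, 48 (constant).
So u_j = 2j^4 + 6j^2 + 3j + 3.
Continuing: …, 5120, 8603, 13638, 20633, …, u_{12} = 42375.
Summing j = 0..12 (13 terms) gives 125593.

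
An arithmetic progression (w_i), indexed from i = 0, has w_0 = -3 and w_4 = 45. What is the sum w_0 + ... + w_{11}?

Common difference d = (45 - (-3)) / (4 - 0) = 12.
w_i = -3 + (i - 0)·12.
w_{11} = 129; S = 12·(-3 + 129)/2 = 756.

756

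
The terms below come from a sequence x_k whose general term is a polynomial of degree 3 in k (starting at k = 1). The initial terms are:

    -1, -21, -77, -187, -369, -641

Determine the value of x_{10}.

1st diffs: -20, -56, -110, -182, -272.
2nd diffs: -36, -54, -72, -90.
3rd diffs: -18, -18, -18 (constant).
Newton forward-difference form: x_k = -1 + (-20)·C(k-1,1) + (-36)·C(k-1,2) + (-18)·C(k-1,3).
At k = 10: k-1 = 9, so x_{10} = -1 - 180 - 1296 - 1512 = -2989.

-2989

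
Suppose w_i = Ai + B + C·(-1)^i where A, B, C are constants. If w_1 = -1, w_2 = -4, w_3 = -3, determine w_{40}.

Plug in i = 1, 2, 3: A + B - C = -1; 2A + B + C = -4; 3A + B - C = -3.
Subtracting the first from the second: A + 2C = -3.
Subtracting the second from the third: A - 2C = 1.
Solving: C = -1, A = -1, then B = -1.
So w_i = -1·i + (-1) + (-1)·(-1)^i; at i=40 this is -42.

-42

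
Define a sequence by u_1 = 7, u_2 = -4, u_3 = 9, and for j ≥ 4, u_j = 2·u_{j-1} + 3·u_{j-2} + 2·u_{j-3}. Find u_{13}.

Compute successive terms:
u_4 = 20; u_5 = 59; u_6 = 196; u_7 = 609; u_8 = 1924; u_9 = 6067; u_{10} = 19124; u_{11} = 60297; u_{12} = 190100; u_{13} = 599339.

599339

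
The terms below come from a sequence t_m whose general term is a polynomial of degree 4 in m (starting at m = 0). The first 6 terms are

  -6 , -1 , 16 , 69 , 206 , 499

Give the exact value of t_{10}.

1st diffs: 5, 17, 53, 137, 293.
2nd diffs: 12, 36, 84, 156.
3rd diffs: 24, 48, 72.
4th diffs: 24, 24 (constant).
Newton forward-difference form: t_m = -6 + 5·C(m,1) + 12·C(m,2) + 24·C(m,3) + 24·C(m,4).
At m = 10: m = 10, so t_{10} = -6 + 50 + 540 + 2880 + 5040 = 8504.

8504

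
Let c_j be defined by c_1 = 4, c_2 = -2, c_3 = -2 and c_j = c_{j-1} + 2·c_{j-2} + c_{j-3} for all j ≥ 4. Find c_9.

c_4 = -2  c_5 = -8  c_6 = -14  c_7 = -32  c_8 = -68  c_9 = -146.

-146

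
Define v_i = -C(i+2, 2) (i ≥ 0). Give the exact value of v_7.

-36

C(9, 2) = 36, so v_7 = -36.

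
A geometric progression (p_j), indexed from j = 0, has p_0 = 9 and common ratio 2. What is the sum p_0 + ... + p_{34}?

p_j = 9·2^(j-0).
S = 9·(2^35 - 1)/(2 - 1) = 9·(34359738368 - 1)/(1) = 309237645303.

309237645303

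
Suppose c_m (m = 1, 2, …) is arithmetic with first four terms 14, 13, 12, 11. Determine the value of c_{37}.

Common difference d = -1.
c_m = 14 + (m - 1)·(-1).
c_{37} = 14 + 36·(-1) = -22.

-22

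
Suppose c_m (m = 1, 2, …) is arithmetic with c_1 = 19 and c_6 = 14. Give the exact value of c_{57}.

Common difference d = (14 - 19) / (6 - 1) = -1.
c_m = 19 + (m - 1)·(-1).
c_{57} = 19 + 56·(-1) = -37.

-37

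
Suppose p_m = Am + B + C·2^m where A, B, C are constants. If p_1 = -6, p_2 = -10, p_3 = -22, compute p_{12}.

-16338

Write the equations: A + B + 2C = -6; 2A + B + 4C = -10; 3A + B + 8C = -22.
Subtracting the first from the second: A + 2C = -4.
Subtracting the second from the third: A + 4C = -12.
Solving: C = -4, A = 4, then B = -2.
Therefore p_{12} = 48 + (-2) + (-4)·4096 = -16338.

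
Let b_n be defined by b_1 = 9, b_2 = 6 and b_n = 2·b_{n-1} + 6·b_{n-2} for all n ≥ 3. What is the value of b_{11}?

Step forward from the initial values:
b_3 = 66  b_4 = 168  b_5 = 732  b_6 = 2472  b_7 = 9336  b_8 = 33504  b_9 = 123024  b_{10} = 447072  b_{11} = 1632288.

1632288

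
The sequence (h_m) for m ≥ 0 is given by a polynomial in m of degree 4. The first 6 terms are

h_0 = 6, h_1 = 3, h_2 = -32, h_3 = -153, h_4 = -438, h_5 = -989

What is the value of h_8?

1st diffs: -3, -35, -121, -285, -551.
2nd diffs: -32, -86, -164, -266.
3rd diffs: -54, -78, -102.
4th diffs: -24, -24 (constant).
So h_m = -m^4 - 3m^3 + m + 6.
Evaluating at m = 8 gives h_8 = -5618.

-5618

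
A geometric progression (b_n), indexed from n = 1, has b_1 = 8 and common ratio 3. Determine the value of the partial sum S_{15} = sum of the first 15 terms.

57395624

b_n = 8·3^(n-1).
S = 8·(3^15 - 1)/(3 - 1) = 8·(14348907 - 1)/(2) = 57395624.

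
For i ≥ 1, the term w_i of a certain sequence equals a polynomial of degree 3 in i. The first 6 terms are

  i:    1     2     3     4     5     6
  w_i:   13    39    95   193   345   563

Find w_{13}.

4945

1st diffs: 26, 56, 98, 152, 218.
2nd diffs: 30, 42, 54, 66.
3rd diffs: 12, 12, 12 (constant).
Newton forward-difference form: w_i = 13 + 26·C(i-1,1) + 30·C(i-1,2) + 12·C(i-1,3).
At i = 13: i-1 = 12, so w_{13} = 13 + 312 + 1980 + 2640 = 4945.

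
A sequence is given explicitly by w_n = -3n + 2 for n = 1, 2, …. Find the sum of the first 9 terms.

-117

Over n = 1..9: Σn = 45.
Total = (-3)·45 + (2)·9 = -117.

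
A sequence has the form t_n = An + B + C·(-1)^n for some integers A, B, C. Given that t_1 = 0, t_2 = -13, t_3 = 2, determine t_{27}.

The three given values yield: A + B - C = 0; 2A + B + C = -13; 3A + B - C = 2.
Subtracting the first from the second: A + 2C = -13.
Subtracting the second from the third: A - 2C = 15.
Solving: C = -7, A = 1, then B = -8.
Hence t_{27} = 1·27 + (-8) + (-7)·(-1) = 26.

26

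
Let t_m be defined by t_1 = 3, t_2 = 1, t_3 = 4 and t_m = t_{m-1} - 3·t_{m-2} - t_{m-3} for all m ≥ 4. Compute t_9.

-1

Step forward from the initial values:
t_4 = -2, t_5 = -15, t_6 = -13, t_7 = 34, t_8 = 88, t_9 = -1.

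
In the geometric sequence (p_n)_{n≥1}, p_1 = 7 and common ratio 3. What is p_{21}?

24407490807

p_n = 7·3^(n-1).
p_{21} = 7·3^20 = 24407490807.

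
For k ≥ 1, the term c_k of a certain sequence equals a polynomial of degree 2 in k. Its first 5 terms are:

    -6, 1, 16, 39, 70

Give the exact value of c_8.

1st diffs: 7, 15, 23, 31.
2nd diffs: 8, 8, 8 (constant).
Newton forward-difference form: c_k = -6 + 7·C(k-1,1) + 8·C(k-1,2).
At k = 8: k-1 = 7, so c_8 = -6 + 49 + 168 = 211.

211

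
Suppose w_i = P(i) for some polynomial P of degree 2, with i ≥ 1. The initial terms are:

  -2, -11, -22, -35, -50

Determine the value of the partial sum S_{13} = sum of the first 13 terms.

-1300

1st diffs: -9, -11, -13, -15.
2nd diffs: -2, -2, -2 (constant).
Newton forward-difference form: w_i = -2 + (-9)·C(i-1,1) + (-2)·C(i-1,2).
Continuing: …, -67, -86, -107, -130, …, w_{13} = -242.
Summing i = 1..13 (13 terms) gives -1300.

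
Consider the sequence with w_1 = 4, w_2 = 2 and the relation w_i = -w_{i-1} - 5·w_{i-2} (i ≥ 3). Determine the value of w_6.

Compute successive terms:
w_3 = -22; w_4 = 12; w_5 = 98; w_6 = -158.

-158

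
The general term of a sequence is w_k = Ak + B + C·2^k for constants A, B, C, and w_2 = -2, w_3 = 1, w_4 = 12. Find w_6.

98

Plug in k = 2, 3, 4: 2A + B + 4C = -2; 3A + B + 8C = 1; 4A + B + 16C = 12.
Subtracting the first from the second: A + 4C = 3.
Subtracting the second from the third: A + 8C = 11.
Solving: C = 2, A = -5, then B = 0.
Hence w_6 = -5·6 + 0 + 2·64 = 98.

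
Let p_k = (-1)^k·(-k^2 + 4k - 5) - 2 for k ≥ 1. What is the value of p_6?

-19

(-1)^6 = 1; -k^2 + 4k - 5 at k=6 is -17; so p_6 = -19.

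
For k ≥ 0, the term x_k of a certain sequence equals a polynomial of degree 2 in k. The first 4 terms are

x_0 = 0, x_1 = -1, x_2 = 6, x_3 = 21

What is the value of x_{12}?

1st diffs: -1, 7, 15.
2nd diffs: 8, 8 (constant).
Newton forward-difference form: x_k = (-1)·C(k,1) + 8·C(k,2).
At k = 12: k = 12, so x_{12} = -12 + 528 = 516.

516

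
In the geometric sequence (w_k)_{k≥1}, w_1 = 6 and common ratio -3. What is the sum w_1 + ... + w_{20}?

-5230176600

w_k = 6·(-3)^(k-1).
S = 6·((-3)^20 - 1)/(-3 - 1) = 6·(3486784401 - 1)/(-4) = -5230176600.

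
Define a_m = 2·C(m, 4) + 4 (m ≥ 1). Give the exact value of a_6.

34

C(6, 4) = 15, so a_6 = 34.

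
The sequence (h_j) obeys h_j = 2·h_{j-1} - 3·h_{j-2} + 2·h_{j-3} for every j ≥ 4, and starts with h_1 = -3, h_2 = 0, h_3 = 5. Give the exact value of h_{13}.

Iterate the recurrence:
h_4 = 4;  h_5 = -7;  h_6 = -16;  h_7 = -3;  h_8 = 28;  h_9 = 33;  h_{10} = -24;  h_{11} = -91;  h_{12} = -44;  h_{13} = 137.

137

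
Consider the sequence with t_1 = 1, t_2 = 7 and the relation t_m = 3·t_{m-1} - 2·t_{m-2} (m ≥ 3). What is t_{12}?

12283

t_3 = 19; t_4 = 43; t_5 = 91; t_6 = 187; t_7 = 379; t_8 = 763; t_9 = 1531; t_{10} = 3067; t_{11} = 6139; t_{12} = 12283.
(Characteristic roots are 2 and 1.)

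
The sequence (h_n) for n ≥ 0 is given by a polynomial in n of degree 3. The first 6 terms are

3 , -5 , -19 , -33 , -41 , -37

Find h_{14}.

1st diffs: -8, -14, -14, -8, 4.
2nd diffs: -6, 0, 6, 12.
3rd diffs: 6, 6, 6 (constant).
Newton forward-difference form: h_n = 3 + (-8)·C(n,1) + (-6)·C(n,2) + 6·C(n,3).
At n = 14: n = 14, so h_{14} = 3 - 112 - 546 + 2184 = 1529.

1529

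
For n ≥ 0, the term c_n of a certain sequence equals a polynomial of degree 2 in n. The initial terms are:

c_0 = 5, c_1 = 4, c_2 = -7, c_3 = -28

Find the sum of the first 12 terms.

1st diffs: -1, -11, -21.
2nd diffs: -10, -10 (constant).
Newton forward-difference form: c_n = 5 + (-1)·C(n,1) + (-10)·C(n,2).
Continuing: …, -59, -100, -151, -212, …, c_{11} = -556.
Summing n = 0..11 (12 terms) gives -2206.

-2206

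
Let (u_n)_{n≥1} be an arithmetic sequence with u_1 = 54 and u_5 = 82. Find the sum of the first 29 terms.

4408

Common difference d = (82 - 54) / (5 - 1) = 7.
u_n = 54 + (n - 1)·7.
u_{29} = 250; S = 29·(54 + 250)/2 = 4408.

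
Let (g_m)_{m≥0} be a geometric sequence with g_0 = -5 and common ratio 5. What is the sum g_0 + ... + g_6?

-97655

g_m = (-5)·5^(m-0).
S = (-5)·(5^7 - 1)/(5 - 1) = (-5)·(78125 - 1)/(4) = -97655.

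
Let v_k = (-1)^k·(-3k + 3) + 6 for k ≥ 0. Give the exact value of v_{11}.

36

(-1)^11 = -1; -3k + 3 at k=11 is -30; so v_{11} = 36.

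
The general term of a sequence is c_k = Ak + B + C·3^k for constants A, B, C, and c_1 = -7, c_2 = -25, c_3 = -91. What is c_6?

-2881

Plug in k = 1, 2, 3: A + B + 3C = -7; 2A + B + 9C = -25; 3A + B + 27C = -91.
Subtracting the first from the second: A + 6C = -18.
Subtracting the second from the third: A + 18C = -66.
Solving: C = -4, A = 6, then B = -1.
So c_k = 6·k + (-1) + (-4)·3^k; at k=6 this is -2881.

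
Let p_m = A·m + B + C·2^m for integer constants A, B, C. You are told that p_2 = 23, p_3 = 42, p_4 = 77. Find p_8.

At m = 2, 3, 4: 2A + B + 4C = 23; 3A + B + 8C = 42; 4A + B + 16C = 77.
Subtracting the first from the second: A + 4C = 19.
Subtracting the second from the third: A + 8C = 35.
Solving: C = 4, A = 3, then B = 1.
Hence p_8 = 3·8 + 1 + 4·256 = 1049.

1049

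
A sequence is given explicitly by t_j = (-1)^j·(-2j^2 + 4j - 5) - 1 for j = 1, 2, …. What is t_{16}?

(-1)^16 = 1; -2j^2 + 4j - 5 at j=16 is -453; so t_{16} = -454.

-454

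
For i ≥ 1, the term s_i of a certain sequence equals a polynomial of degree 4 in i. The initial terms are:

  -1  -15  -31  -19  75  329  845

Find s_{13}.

1st diffs: -14, -16, 12, 94, 254, 516.
2nd diffs: -2, 28, 82, 160, 262.
3rd diffs: 30, 54, 78, 102.
4th diffs: 24, 24, 24 (constant).
Newton forward-difference form: s_i = -1 + (-14)·C(i-1,1) + (-2)·C(i-1,2) + 30·C(i-1,3) + 24·C(i-1,4).
At i = 13: i-1 = 12, so s_{13} = -1 - 168 - 132 + 6600 + 11880 = 18179.

18179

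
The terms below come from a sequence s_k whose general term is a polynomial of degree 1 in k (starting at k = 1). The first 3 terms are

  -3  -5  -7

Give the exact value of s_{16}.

1st diffs: -2, -2 (constant).
So s_k = -2k - 1.
Evaluating at k = 16 gives s_{16} = -33.

-33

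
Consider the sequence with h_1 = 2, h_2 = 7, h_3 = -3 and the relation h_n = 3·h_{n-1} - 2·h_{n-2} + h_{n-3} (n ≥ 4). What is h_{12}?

Compute successive terms:
h_4 = -21; h_5 = -50; h_6 = -111; h_7 = -254; h_8 = -590; h_9 = -1373; h_{10} = -3193; h_{11} = -7423; h_{12} = -17256.

-17256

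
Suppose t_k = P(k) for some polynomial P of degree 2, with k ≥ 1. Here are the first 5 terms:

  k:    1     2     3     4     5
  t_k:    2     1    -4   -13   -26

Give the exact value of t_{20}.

-701

1st diffs: -1, -5, -9, -13.
2nd diffs: -4, -4, -4 (constant).
So t_k = -2k^2 + 5k - 1.
Evaluating at k = 20 gives t_{20} = -701.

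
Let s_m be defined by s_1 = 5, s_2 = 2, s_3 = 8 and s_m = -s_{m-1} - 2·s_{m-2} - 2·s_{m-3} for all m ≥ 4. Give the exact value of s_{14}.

506

Step forward from the initial values:
s_4 = -22, s_5 = 2, s_6 = 26, …, s_{11} = 38, s_{12} = -262, s_{13} = -58, s_{14} = 506.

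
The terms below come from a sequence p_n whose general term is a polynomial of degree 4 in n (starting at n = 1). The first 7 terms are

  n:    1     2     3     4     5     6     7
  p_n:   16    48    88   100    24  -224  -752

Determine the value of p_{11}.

1st diffs: 32, 40, 12, -76, -248, -528.
2nd diffs: 8, -28, -88, -172, -280.
3rd diffs: -36, -60, -84, -108.
4th diffs: -24, -24, -24 (constant).
Newton forward-difference form: p_n = 16 + 32·C(n-1,1) + 8·C(n-1,2) + (-36)·C(n-1,3) + (-24)·C(n-1,4).
At n = 11: n-1 = 10, so p_{11} = 16 + 320 + 360 - 4320 - 5040 = -8664.

-8664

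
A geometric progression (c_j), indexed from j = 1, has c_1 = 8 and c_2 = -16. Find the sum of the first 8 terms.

-680

Common ratio r = -2.
c_j = 8·(-2)^(j-1).
S = 8·((-2)^8 - 1)/(-2 - 1) = 8·(256 - 1)/(-3) = -680.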